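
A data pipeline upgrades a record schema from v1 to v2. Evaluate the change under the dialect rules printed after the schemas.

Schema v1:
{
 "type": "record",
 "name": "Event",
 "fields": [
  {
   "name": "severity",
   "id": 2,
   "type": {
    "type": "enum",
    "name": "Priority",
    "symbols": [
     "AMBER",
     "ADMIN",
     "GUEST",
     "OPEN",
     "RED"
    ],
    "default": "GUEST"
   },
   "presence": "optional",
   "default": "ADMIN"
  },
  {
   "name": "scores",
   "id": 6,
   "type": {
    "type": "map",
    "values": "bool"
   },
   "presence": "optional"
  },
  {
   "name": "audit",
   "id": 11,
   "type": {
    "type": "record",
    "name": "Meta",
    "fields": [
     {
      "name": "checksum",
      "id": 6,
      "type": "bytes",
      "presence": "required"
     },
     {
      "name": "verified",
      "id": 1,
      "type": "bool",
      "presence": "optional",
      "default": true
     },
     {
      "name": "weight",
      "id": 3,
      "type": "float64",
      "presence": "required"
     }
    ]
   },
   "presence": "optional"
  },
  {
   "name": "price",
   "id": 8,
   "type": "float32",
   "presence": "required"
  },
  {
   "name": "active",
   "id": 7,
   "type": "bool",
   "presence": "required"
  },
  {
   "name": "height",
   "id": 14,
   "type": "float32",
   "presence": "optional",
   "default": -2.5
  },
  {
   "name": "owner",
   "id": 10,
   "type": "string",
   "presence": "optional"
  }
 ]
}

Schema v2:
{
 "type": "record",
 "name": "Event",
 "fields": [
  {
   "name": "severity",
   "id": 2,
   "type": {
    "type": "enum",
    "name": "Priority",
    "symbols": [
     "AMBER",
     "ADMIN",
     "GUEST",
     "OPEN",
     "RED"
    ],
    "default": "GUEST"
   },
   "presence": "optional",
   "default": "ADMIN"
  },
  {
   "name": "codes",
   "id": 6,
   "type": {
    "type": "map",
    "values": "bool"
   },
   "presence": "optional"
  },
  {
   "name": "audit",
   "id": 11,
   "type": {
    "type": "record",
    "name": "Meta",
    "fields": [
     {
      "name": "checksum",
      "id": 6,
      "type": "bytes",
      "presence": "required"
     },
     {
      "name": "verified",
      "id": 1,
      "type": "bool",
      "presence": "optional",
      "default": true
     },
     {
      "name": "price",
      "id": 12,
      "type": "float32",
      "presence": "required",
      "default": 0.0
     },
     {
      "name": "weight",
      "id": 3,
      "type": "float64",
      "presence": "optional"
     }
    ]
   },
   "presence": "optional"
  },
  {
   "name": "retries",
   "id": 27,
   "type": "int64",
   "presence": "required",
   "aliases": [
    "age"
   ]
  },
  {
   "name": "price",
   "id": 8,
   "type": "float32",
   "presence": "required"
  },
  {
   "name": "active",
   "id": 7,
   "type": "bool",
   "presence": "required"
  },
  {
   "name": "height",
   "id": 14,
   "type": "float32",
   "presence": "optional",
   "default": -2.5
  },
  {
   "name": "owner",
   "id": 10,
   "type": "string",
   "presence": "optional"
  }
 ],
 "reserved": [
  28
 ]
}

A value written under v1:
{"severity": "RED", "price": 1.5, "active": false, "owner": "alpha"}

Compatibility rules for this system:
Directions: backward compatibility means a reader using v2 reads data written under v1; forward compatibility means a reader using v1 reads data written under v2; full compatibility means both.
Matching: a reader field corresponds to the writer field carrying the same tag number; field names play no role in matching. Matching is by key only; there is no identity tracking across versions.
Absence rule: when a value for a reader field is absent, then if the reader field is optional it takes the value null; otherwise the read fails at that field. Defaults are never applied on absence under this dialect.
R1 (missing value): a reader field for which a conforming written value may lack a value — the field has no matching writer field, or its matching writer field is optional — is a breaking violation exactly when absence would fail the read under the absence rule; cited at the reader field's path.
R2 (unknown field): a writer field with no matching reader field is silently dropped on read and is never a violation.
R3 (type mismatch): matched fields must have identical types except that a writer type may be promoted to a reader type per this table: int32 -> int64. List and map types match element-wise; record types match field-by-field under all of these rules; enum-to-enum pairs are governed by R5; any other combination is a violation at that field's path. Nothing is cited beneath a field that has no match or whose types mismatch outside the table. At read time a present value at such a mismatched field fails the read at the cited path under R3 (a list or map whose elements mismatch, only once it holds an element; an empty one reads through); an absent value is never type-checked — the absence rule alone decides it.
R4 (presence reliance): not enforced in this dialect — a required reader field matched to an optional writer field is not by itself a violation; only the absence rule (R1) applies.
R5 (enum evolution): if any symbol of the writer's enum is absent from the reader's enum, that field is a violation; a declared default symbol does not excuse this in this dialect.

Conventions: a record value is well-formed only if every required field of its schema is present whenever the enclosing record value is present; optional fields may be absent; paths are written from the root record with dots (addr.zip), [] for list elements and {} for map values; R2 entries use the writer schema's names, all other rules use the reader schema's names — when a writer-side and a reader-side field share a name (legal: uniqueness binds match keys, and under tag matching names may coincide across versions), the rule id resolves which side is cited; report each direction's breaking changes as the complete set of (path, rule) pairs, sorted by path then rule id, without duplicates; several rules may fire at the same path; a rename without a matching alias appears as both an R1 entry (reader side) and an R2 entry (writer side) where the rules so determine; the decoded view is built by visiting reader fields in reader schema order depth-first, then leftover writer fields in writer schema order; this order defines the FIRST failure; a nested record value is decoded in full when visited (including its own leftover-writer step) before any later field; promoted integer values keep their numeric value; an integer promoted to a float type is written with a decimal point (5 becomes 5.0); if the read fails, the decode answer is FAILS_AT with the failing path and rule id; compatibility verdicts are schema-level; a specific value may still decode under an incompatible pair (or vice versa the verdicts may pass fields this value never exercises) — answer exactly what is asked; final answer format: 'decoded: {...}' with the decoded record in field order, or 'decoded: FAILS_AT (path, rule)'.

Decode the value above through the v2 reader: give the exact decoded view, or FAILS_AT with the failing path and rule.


decoded: FAILS_AT (retries, R1)

each type pair in Event: writer, then reader
decode (reader v2):
  severity := "RED"
  codes := null (absent, optional -> null)
  audit := null (absent, optional -> null)
  read fails at retries under R1 (no fill)
  => FAILS_AT (retries, R1)
remaining Event differences; none change what is asked:
  renamed field scores to codes in record Event -> triggers nothing under the printed rules; the Event answer is the same either way
  added field price to record Meta: required float32, tag 12, default 0.0 (in v2 it sits immediately before weight) -> changes Event's schema-level verdicts only — the decode of this value is the same
  field weight in record Meta: required changed to optional -> changes Event's schema-level verdicts only — the decode of this value is the same


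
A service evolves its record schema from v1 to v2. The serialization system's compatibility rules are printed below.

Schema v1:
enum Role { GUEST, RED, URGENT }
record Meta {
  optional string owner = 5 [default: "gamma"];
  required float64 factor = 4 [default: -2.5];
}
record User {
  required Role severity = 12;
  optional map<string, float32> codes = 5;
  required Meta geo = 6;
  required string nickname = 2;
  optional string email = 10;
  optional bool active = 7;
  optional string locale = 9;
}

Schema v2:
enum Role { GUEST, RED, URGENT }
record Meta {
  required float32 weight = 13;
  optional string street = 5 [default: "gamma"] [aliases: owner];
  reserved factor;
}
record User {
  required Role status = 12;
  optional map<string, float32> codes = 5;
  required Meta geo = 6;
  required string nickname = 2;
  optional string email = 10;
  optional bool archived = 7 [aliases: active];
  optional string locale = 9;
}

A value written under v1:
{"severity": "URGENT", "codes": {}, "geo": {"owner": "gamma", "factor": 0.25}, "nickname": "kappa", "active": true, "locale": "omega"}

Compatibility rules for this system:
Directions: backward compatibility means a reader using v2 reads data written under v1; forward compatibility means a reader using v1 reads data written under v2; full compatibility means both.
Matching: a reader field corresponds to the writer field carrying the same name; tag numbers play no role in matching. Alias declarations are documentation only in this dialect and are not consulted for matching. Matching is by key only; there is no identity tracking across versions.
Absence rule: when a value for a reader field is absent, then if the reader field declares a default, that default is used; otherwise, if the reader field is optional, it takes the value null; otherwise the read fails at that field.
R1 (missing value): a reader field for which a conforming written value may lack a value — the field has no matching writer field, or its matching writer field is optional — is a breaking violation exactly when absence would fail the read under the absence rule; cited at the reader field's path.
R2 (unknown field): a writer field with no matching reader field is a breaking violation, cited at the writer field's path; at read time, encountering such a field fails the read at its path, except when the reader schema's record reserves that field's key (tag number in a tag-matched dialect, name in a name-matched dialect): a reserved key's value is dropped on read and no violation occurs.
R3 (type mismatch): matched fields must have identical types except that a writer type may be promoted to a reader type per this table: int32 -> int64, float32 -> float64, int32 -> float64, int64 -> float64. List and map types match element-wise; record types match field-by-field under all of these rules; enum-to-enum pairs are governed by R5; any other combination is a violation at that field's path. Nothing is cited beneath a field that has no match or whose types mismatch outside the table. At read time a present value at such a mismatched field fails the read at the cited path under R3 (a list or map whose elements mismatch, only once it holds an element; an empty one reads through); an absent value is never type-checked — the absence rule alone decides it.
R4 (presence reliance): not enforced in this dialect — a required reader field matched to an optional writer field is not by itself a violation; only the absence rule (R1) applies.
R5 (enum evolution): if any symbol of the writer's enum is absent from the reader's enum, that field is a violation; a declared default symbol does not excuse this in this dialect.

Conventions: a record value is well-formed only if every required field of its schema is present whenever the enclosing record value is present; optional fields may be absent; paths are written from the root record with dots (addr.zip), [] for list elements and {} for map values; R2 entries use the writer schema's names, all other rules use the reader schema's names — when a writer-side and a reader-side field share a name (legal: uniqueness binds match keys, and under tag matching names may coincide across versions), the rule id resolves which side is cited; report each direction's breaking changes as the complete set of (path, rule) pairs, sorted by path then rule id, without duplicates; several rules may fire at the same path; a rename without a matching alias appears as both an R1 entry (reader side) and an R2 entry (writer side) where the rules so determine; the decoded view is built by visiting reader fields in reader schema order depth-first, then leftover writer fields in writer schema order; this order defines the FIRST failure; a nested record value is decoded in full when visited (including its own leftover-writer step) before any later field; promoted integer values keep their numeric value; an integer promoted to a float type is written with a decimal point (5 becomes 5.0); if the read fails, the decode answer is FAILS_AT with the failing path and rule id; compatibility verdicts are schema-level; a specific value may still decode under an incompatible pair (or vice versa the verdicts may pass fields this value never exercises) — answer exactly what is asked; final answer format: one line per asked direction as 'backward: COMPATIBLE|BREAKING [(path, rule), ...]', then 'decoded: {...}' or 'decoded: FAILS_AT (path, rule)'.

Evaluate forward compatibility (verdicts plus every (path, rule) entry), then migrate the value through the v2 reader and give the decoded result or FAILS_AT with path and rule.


each type pair in User: writer, then reader
forward pass over User, reader schema v1, writer schema v2:
  severity has no writer counterpart
  map<string, float32> -> map<string, float32>, writer optional: codes aligns to codes
  Meta -> Meta, writer required: geo aligns to geo
  string -> string, writer required: nickname aligns to nickname
  string -> string, writer optional: email aligns to email
  active has no writer counterpart
  string -> string, writer optional: locale aligns to locale
  status (writer side), unknown to reader
  archived (writer side), unknown to reader
  geo.owner has no writer counterpart
  geo.factor has no writer counterpart
  geo.weight (writer side), unknown to reader
  geo.street (writer side), unknown to reader
  R2 fires at archived
  R2 fires at geo.street
  R2 fires at geo.weight
  R1 fires at severity
  R2 fires at status
  => 5 violation(s): forward is BREAKING for User
decode (reader v2):
  read fails at status under R1 (no fill)
  => FAILS_AT (status, R1)
remaining User differences; none change what is asked:
  removed field factor from record Meta (its key "factor" joins the reserved list) -> inert for the asked User verdict: nothing fires

forward: BREAKING [(archived, R2), (geo.street, R2), (geo.weight, R2), (severity, R1), (status, R2)]; decoded: FAILS_AT (status, R1)


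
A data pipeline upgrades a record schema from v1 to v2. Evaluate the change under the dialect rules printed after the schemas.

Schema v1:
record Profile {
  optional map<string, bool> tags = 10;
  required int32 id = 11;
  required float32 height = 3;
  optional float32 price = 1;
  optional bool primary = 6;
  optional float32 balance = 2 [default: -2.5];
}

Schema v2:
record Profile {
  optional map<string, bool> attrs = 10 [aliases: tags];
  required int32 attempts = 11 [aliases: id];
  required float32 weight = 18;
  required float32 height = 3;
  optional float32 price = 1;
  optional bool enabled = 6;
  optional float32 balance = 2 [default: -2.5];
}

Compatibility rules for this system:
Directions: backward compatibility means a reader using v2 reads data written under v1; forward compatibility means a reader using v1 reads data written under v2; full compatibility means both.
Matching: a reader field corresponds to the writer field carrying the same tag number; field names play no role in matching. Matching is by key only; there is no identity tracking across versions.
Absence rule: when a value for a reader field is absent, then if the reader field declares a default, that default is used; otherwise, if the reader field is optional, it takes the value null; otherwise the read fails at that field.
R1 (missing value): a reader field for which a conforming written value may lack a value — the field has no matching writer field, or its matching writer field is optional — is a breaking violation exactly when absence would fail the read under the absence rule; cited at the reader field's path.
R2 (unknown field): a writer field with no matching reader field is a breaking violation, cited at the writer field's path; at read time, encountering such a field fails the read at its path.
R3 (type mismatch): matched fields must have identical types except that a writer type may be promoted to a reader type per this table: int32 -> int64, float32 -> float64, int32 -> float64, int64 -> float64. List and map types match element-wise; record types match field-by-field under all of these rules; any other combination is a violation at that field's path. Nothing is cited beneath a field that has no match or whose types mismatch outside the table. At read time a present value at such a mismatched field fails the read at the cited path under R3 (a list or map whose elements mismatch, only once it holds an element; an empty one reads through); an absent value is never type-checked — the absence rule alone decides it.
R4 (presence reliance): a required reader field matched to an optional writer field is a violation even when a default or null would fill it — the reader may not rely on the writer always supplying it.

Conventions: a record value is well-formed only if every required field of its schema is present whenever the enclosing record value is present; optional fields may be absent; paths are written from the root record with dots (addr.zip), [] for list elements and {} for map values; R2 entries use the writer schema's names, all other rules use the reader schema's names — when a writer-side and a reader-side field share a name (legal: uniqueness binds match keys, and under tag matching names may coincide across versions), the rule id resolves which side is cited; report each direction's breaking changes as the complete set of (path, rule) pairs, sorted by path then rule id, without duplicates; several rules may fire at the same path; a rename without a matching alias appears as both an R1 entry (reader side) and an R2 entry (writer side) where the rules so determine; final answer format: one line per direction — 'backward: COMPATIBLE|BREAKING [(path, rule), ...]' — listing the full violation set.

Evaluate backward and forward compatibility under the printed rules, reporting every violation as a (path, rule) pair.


backward: BREAKING [(weight, R1)]; forward: BREAKING [(weight, R2)]

each type pair in Profile: writer, then reader
backward on Profile — v2 reading data written by v1:
  attrs: paired with writer tags (map<string, bool> -> map<string, bool>; writer optional)
  attempts: paired with writer id (int32 -> int32; writer required)
  weight: no writer match
  height: paired with writer height (float32 -> float32; writer required)
  price: paired with writer price (float32 -> float32; writer optional)
  enabled: paired with writer primary (bool -> bool; writer optional)
  balance: paired with writer balance (float32 -> float32; writer optional)
  R1 fires at weight
  backward on Profile therefore BREAKING (1)
forward on Profile — v1 reading data written by v2:
  tags: paired with writer attrs (map<string, bool> -> map<string, bool>; writer optional)
  id: paired with writer attempts (int32 -> int32; writer required)
  height: paired with writer height (float32 -> float32; writer required)
  price: paired with writer price (float32 -> float32; writer optional)
  primary: paired with writer enabled (bool -> bool; writer optional)
  balance: paired with writer balance (float32 -> float32; writer optional)
  weight (writer side), unknown to reader
  R2 fires at weight
  forward on Profile therefore BREAKING (1)


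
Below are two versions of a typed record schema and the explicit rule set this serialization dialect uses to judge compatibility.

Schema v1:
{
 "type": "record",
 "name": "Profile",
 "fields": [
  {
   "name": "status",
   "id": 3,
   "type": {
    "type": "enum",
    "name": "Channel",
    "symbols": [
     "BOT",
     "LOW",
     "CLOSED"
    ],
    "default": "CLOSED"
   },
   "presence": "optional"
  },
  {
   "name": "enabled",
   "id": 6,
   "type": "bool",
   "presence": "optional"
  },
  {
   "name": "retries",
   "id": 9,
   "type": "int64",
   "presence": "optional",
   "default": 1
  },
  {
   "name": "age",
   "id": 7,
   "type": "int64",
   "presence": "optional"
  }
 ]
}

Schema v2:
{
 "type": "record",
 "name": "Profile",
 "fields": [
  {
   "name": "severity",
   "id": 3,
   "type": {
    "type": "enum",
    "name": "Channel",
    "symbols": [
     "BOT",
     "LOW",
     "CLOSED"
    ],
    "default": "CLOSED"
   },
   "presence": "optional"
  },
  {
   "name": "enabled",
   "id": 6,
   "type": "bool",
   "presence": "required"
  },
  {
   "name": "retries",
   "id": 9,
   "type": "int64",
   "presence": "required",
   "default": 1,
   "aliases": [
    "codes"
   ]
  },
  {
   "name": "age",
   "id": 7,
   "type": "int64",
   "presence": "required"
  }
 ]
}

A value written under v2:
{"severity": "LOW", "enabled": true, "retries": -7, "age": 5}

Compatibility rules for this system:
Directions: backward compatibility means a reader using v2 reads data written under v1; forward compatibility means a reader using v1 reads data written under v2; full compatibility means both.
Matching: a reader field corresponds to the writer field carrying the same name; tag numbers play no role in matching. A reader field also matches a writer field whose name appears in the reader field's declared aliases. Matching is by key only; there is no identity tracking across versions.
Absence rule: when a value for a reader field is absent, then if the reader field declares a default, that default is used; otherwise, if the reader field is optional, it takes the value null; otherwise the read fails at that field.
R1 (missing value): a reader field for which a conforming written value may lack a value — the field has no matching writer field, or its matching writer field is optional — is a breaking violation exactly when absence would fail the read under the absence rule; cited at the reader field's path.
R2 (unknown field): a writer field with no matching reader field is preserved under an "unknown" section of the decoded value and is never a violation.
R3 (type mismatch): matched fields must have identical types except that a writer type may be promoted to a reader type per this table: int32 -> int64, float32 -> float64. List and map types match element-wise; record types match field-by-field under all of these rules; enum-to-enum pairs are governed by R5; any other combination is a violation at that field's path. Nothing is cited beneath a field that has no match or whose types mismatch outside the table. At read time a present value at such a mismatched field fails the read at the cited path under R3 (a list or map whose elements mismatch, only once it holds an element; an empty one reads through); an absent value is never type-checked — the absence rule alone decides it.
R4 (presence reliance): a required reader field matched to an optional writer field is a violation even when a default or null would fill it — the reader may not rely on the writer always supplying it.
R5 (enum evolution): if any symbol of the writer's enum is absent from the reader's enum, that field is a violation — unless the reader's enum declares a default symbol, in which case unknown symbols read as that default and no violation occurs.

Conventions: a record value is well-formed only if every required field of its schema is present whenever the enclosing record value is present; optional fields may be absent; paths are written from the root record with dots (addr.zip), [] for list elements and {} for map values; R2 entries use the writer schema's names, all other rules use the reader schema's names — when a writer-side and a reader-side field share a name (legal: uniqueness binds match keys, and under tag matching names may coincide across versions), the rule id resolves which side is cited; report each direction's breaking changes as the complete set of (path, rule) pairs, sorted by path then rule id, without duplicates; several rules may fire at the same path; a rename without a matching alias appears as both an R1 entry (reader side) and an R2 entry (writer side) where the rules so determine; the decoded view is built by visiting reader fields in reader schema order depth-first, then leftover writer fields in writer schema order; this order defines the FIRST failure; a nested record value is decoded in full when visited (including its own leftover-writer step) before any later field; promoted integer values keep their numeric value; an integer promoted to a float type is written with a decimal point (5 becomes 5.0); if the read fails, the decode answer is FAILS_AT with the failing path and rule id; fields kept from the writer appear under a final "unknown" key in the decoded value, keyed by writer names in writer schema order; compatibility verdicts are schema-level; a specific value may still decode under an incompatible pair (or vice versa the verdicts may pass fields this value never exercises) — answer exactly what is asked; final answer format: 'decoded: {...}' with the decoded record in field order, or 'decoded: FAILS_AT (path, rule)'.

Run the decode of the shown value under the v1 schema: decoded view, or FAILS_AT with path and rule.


each type pair in Profile: writer, then reader
decoding the Profile value with the v1 reader:
  status := null (absent, optional -> null)
  enabled := true
  retries := -7
  age := 5
  writer severity: kept under "unknown"
  => decoded: {"status": null, "enabled": true, "retries": -7, "age": 5, "unknown": {"severity": "LOW"}}
the other Profile changes do not affect what is asked:
  field age in record Profile: optional changed to required -> affects the rule determinations only; this particular Profile value decodes identically
  field enabled in record Profile: optional changed to required -> affects the rule determinations only; this particular Profile value decodes identically
  field retries in record Profile: optional changed to required -> affects the rule determinations only; this particular Profile value decodes identically

decoded: {"status": null, "enabled": true, "retries": -7, "age": 5, "unknown": {"severity": "LOW"}}


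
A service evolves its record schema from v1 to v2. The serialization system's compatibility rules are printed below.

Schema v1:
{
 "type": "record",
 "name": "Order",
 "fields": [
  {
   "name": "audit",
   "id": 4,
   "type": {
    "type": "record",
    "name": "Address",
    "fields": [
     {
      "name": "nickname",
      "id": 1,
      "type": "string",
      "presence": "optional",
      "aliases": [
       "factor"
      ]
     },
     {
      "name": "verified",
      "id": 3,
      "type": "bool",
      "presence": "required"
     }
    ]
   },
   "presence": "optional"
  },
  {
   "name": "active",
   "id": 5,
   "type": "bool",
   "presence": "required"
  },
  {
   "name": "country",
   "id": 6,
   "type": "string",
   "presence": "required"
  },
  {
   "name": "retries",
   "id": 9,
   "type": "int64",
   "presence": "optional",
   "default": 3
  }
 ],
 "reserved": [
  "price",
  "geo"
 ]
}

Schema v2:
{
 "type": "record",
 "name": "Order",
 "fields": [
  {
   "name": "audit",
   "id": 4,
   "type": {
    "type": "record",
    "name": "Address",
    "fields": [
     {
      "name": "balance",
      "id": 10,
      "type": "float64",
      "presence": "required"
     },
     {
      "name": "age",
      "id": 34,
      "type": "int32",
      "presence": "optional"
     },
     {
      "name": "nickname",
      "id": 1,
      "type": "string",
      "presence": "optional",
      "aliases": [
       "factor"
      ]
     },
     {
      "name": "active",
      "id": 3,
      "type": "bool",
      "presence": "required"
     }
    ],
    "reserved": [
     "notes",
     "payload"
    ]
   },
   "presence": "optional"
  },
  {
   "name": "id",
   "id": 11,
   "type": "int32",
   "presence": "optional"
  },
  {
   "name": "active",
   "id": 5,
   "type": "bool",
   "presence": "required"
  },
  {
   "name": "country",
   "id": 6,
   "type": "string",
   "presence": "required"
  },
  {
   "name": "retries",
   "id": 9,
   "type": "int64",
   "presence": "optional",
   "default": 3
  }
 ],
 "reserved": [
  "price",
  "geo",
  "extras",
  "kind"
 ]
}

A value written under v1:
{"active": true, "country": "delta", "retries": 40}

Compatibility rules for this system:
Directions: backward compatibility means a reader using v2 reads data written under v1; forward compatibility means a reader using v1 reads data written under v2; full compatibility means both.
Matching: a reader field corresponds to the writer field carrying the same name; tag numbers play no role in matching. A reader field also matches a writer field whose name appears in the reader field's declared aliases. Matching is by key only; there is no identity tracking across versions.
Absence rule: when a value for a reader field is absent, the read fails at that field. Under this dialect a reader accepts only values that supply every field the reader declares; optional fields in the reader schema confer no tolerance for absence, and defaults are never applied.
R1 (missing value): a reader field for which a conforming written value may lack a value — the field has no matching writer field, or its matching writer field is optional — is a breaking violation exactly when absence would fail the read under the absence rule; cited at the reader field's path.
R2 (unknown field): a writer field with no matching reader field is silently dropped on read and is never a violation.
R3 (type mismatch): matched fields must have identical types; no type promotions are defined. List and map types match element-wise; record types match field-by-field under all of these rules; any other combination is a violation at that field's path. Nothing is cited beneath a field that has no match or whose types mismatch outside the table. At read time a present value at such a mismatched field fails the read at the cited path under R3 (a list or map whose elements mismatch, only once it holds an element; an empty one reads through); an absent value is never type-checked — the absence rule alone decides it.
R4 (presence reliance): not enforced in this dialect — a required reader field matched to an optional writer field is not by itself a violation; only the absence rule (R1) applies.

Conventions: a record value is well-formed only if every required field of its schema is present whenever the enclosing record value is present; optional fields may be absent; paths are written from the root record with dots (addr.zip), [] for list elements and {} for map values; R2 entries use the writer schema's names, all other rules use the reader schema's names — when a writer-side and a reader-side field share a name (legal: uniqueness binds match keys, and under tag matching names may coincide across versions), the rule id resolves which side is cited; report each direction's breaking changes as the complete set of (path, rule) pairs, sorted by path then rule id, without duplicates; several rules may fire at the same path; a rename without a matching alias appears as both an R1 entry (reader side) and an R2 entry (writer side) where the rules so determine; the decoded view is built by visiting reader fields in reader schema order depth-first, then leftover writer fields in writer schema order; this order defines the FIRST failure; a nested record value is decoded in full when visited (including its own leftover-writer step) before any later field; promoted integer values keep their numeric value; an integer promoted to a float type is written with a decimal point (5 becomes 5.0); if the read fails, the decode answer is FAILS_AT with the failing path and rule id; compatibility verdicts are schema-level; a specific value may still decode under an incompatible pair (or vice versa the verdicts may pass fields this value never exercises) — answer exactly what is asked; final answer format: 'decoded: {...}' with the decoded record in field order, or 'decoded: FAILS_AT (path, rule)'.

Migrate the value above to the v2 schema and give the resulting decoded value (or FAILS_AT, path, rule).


the writer's type comes first in each Order pair
migrating the Order value to v2:
  read fails at audit under R1 (no fill)
  => FAILS_AT (audit, R1)
the rest of the Order diff is inert for this question:
  renamed field verified to active in record Address -> shifts the Order verdicts, not this decode
  added field balance to record Address: required float64, tag 10 (in v2 it sits immediately before nickname) -> shifts the Order verdicts, not this decode
  added field age to record Address: optional int32, tag 34 (in v2 it sits immediately before nickname) -> shifts the Order verdicts, not this decode
  added field id to record Order: optional int32, tag 11 (in v2 it sits immediately before active) -> shifts the Order verdicts, not this decode

decoded: FAILS_AT (audit, R1)


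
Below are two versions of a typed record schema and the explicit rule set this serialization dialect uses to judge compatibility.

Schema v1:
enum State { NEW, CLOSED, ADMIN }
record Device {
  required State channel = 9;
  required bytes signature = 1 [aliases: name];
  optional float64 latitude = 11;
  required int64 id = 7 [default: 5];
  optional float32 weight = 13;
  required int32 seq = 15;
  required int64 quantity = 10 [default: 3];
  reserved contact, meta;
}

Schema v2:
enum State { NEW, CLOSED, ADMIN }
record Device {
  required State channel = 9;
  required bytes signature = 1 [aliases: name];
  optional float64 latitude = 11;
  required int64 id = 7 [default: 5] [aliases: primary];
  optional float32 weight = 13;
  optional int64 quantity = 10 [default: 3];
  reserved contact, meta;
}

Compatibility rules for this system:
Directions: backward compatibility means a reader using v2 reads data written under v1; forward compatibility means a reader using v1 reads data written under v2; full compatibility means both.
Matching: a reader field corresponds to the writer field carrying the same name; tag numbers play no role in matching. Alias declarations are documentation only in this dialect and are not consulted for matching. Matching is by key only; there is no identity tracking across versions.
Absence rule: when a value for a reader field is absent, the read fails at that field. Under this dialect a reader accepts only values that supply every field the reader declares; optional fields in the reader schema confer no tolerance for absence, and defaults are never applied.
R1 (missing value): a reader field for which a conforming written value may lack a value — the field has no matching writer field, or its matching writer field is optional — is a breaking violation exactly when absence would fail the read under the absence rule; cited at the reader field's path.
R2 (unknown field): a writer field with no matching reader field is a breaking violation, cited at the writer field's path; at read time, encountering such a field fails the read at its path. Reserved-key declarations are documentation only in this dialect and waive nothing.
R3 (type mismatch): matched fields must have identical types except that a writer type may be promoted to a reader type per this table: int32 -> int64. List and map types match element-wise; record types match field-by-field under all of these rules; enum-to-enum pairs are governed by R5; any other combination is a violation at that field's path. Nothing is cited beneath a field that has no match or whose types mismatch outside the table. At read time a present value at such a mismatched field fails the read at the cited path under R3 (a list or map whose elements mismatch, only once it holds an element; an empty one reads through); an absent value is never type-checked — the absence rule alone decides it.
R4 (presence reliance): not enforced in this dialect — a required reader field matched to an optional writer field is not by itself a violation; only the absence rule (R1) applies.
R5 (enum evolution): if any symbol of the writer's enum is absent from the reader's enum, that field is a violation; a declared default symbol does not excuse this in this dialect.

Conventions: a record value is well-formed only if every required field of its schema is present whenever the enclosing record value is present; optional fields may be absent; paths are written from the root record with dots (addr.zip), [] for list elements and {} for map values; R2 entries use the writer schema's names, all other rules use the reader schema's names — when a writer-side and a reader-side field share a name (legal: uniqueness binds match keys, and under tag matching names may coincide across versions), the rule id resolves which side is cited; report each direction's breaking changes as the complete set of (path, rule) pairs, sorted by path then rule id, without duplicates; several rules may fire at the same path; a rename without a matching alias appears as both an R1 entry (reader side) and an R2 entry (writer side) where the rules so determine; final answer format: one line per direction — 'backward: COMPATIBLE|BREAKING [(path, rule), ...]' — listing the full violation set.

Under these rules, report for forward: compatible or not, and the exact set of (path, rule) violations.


in Device below, arrows point writer -> reader
forward for Device (reader v1, writer v2):
  channel <- channel (State -> State, writer required)
  signature <- signature (bytes -> bytes, writer required)
  latitude <- latitude (float64 -> float64, writer optional)
  id <- id (int64 -> int64, writer required)
  weight <- weight (float32 -> float32, writer optional)
  seq: no writer-side match
  quantity <- quantity (int64 -> int64, writer optional)
  breaking: (latitude, R1)
  breaking: (quantity, R1)
  breaking: (seq, R1)
  breaking: (weight, R1)
  => forward: BREAKING (4)

forward: BREAKING [(latitude, R1), (quantity, R1), (seq, R1), (weight, R1)]


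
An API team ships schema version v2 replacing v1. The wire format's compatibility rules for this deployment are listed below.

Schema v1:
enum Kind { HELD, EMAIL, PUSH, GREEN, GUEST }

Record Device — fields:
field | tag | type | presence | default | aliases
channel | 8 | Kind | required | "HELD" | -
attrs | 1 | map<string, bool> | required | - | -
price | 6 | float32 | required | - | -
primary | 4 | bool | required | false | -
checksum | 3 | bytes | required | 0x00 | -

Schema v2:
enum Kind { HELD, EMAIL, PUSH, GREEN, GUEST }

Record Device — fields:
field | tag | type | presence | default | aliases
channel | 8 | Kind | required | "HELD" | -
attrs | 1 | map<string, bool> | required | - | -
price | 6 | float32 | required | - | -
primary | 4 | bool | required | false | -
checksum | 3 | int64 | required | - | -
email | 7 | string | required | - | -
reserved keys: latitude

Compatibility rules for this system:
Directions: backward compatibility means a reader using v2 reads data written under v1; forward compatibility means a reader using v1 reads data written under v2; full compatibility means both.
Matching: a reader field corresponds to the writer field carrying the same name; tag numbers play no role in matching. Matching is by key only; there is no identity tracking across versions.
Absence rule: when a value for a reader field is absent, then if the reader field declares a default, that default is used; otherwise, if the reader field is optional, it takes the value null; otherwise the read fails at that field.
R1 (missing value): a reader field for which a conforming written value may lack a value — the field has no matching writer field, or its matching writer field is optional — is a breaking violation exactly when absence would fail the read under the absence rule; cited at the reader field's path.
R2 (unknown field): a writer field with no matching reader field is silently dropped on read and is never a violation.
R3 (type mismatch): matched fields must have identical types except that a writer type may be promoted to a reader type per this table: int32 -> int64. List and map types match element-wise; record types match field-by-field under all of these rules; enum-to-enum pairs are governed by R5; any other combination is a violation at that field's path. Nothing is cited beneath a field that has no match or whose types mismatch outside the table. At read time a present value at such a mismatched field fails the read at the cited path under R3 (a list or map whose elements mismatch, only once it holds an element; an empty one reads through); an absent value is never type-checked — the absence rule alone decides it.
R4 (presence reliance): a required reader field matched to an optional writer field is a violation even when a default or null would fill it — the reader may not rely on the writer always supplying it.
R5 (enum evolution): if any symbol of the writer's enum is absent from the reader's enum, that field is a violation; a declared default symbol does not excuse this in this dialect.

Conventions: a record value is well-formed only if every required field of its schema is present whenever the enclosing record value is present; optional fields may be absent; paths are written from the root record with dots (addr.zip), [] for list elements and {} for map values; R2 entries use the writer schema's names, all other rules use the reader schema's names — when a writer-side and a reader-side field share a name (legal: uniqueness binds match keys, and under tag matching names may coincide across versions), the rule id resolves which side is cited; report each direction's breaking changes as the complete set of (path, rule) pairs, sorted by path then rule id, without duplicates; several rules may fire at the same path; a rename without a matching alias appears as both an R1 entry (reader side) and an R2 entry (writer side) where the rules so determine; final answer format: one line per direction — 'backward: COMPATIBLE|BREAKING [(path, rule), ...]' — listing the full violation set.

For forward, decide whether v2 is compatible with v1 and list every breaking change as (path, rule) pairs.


the writer's type comes first in each Device pair
forward pass over Device, reader schema v1, writer schema v2:
  Kind -> Kind, writer required: channel aligns to channel
  map<string, bool> -> map<string, bool>, writer required: attrs aligns to attrs
  float32 -> float32, writer required: price aligns to price
  bool -> bool, writer required: primary aligns to primary
  int64 -> bytes, writer required: checksum aligns to checksum
  email (writer side), unknown to reader
  violation R3 at checksum
  => 1 violation(s): forward is BREAKING for Device
diffs on Device not affecting the asked answer:
  added field email to record Device: required string, tag 7 (in v2 it sits last) -> matters only for Device's backward compatibility — outside the asked direction

forward: BREAKING [(checksum, R3)]
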